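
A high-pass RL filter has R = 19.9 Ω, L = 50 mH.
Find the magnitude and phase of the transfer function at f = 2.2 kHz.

Step 1 — Angular frequency: ω = 2π·2200 = 1.382e+04 rad/s.
Step 2 — Transfer function: H(jω) = jωL/(R + jωL).
Step 3 — Numerator jωL = j·691.2; denominator R + jωL = 19.9 + j691.2.
Step 4 — H = 0.9992 + j0.02877.
Step 5 — Magnitude: |H| = 0.9996 (-0.0 dB); phase: φ = 1.6°.

|H| = 0.9996 (-0.0 dB), φ = 1.6°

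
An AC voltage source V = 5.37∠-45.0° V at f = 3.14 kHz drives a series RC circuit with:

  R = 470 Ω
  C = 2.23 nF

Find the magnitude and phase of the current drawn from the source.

Step 1 — Angular frequency: ω = 2π·f = 2π·3140 = 1.973e+04 rad/s.
Step 2 — Component impedances:
  R: Z = R = 470 Ω
  C: Z = 1/(jωC) = -j/(ω·C) = 0 - j2.273e+04 Ω
Step 3 — Series combination: Z_total = R + C = 470 - j2.273e+04 Ω = 2.273e+04∠-88.8° Ω.
Step 4 — Source phasor: V = 5.37∠-45.0° V = 3.797 - j3.797 V.
Step 5 — Ohm's law: I = V / Z_total = (3.797 - j3.797) / (470 - j2.273e+04) = 0.0001704 + j0.0001635 A.
Step 6 — Convert to polar: |I| = 0.0002362 A, ∠I = 43.8°.

I = 0.0002362∠43.8° A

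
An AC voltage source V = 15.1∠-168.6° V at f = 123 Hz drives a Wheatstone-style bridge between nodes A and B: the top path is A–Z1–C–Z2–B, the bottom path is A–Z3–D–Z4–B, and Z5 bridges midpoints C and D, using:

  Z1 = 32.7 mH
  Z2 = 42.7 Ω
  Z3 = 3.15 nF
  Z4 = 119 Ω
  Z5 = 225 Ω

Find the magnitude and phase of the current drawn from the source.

Step 1 — Angular frequency: ω = 2π·f = 2π·123 = 772.8 rad/s.
Step 2 — Component impedances:
  Z1: Z = jωL = j·772.8·0.0327 = 0 + j25.27 Ω
  Z2: Z = R = 42.7 Ω
  Z3: Z = 1/(jωC) = -j/(ω·C) = 0 - j4.108e+05 Ω
  Z4: Z = R = 119 Ω
  Z5: Z = R = 225 Ω
Step 3 — Bridge requires nodal analysis (the Z5 bridge couples midpoints C and D, so the two paths cannot be reduced to a simple series/parallel combination). Setting node B to ground and injecting 1 A at node A, the 3-node admittance system at A, C, D solves to V_A = Z_AB = 37.99 + j25.27 Ω = 45.63∠33.6° Ω.
Step 4 — Source phasor: V = 15.1∠-168.6° V = -14.8 - j2.985 V.
Step 5 — Ohm's law: I = V / Z_total = (-14.8 - j2.985) / (37.99 + j25.27) = -0.3063 + j0.1252 A.
Step 6 — Convert to polar: |I| = 0.331 A, ∠I = 157.8°.

I = 0.331∠157.8° A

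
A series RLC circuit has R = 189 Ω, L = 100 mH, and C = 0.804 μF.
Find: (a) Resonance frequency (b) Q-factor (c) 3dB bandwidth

Step 1 — Resonance condition Im(Z)=0 gives ω₀ = 1/√(LC).
Step 2 — ω₀ = 1/√(0.1·8.04e-07) = 3527 rad/s.
Step 3 — f₀ = ω₀/(2π) = 561.3 Hz.
Step 4 — Series Q: Q = ω₀L/R = 3527·0.1/189 = 1.866.
Step 5 — 3dB bandwidth: Δω = ω₀/Q = 1890 rad/s; BW = Δω/(2π) = 300.8 Hz.

(a) f₀ = 561.3 Hz  (b) Q = 1.866  (c) BW = 300.8 Hz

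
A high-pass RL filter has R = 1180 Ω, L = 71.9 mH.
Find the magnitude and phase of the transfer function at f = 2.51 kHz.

Step 1 — Angular frequency: ω = 2π·2510 = 1.577e+04 rad/s.
Step 2 — Transfer function: H(jω) = jωL/(R + jωL).
Step 3 — Numerator jωL = j·1134; denominator R + jωL = 1180 + j1134.
Step 4 — H = 0.4801 + j0.4996.
Step 5 — Magnitude: |H| = 0.6929 (-3.2 dB); phase: φ = 46.1°.

|H| = 0.6929 (-3.2 dB), φ = 46.1°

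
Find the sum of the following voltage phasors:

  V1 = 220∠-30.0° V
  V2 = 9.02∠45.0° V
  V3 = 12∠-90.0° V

Step 1 — Convert each phasor to rectangular form:
  V1 = 220·(cos(-30.0°) + j·sin(-30.0°)) = 190.5 - j110 V
  V2 = 9.02·(cos(45.0°) + j·sin(45.0°)) = 6.378 + j6.378 V
  V3 = 12·(cos(-90.0°) + j·sin(-90.0°)) = 0 - j12 V
Step 2 — Sum components: V_total = 196.9 - j115.6 V.
Step 3 — Convert to polar: |V_total| = 228.3 V, ∠V_total = -30.4°.

V_total = 228.3∠-30.4° V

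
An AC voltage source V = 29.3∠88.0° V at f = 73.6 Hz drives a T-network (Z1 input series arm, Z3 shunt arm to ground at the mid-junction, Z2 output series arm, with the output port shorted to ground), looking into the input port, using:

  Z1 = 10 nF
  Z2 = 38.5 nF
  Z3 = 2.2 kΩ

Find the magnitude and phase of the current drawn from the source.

Step 1 — Angular frequency: ω = 2π·f = 2π·73.6 = 462.4 rad/s.
Step 2 — Component impedances:
  Z1: Z = 1/(jωC) = -j/(ω·C) = 0 - j2.162e+05 Ω
  Z2: Z = 1/(jωC) = -j/(ω·C) = 0 - j5.617e+04 Ω
  Z3: Z = R = 2200 Ω
Step 3 — With the output port shorted to ground, the output series arm Z2 runs from the junction to ground; the shunt arm Z3 also runs from the junction to ground. They appear in parallel: Z3 || Z2 = 2197 - j86.04 Ω.
Step 4 — Series with input arm Z1: Z_in = Z1 + (Z3 || Z2) = 2197 - j2.163e+05 Ω = 2.163e+05∠-89.4° Ω.
Step 5 — Source phasor: V = 29.3∠88.0° V = 1.023 + j29.28 V.
Step 6 — Ohm's law: I = V / Z_total = (1.023 + j29.28) / (2197 - j2.163e+05) = -0.0001353 + j6.101e-06 A.
Step 7 — Convert to polar: |I| = 0.0001354 A, ∠I = 177.4°.

I = 0.0001354∠177.4° A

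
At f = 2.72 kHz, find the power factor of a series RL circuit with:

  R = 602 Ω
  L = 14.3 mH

Step 1 — Angular frequency: ω = 2π·f = 2π·2720 = 1.709e+04 rad/s.
Step 2 — Component impedances:
  R: Z = R = 602 Ω
  L: Z = jωL = j·1.709e+04·0.0143 = 0 + j244.4 Ω
Step 3 — Series combination: Z_total = R + L = 602 + j244.4 Ω = 649.7∠22.1° Ω.
Step 4 — Power factor: PF = cos(φ) = Re(Z)/|Z| = 602/649.7 = 0.9266.
Step 5 — Type: Im(Z) = 244.4 ⇒ lagging (phase φ = 22.1°).

PF = 0.9266 (lagging, φ = 22.1°)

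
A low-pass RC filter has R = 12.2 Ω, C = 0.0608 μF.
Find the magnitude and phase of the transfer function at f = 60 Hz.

Step 1 — Angular frequency: ω = 2π·60 = 377 rad/s.
Step 2 — Transfer function: H(jω) = 1/(1 + jωRC).
Step 3 — Denominator: 1 + jωRC = 1 + j·377·12.2·6.08e-08 = 1 + j0.0002796.
Step 4 — H = 1 - j0.0002796.
Step 5 — Magnitude: |H| = 1 (-0.0 dB); phase: φ = -0.0°.

|H| = 1 (-0.0 dB), φ = -0.0°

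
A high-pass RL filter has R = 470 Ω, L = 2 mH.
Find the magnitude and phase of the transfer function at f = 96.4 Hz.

Step 1 — Angular frequency: ω = 2π·96.4 = 605.7 rad/s.
Step 2 — Transfer function: H(jω) = jωL/(R + jωL).
Step 3 — Numerator jωL = j·1.211; denominator R + jωL = 470 + j1.211.
Step 4 — H = 6.643e-06 + j0.002577.
Step 5 — Magnitude: |H| = 0.002577 (-51.8 dB); phase: φ = 89.9°.

|H| = 0.002577 (-51.8 dB), φ = 89.9°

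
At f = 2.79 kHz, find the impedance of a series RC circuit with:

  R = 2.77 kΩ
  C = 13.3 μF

Step 1 — Angular frequency: ω = 2π·f = 2π·2790 = 1.753e+04 rad/s.
Step 2 — Component impedances:
  R: Z = R = 2770 Ω
  C: Z = 1/(jωC) = -j/(ω·C) = 0 - j4.289 Ω
Step 3 — Series combination: Z_total = R + C = 2770 - j4.289 Ω = 2770∠-0.1° Ω.

Z = 2770 - j4.289 Ω = 2770∠-0.1° Ω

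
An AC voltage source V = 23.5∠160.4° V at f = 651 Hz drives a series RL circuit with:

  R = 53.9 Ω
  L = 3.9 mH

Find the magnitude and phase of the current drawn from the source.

Step 1 — Angular frequency: ω = 2π·f = 2π·651 = 4090 rad/s.
Step 2 — Component impedances:
  R: Z = R = 53.9 Ω
  L: Z = jωL = j·4090·0.0039 = 0 + j15.95 Ω
Step 3 — Series combination: Z_total = R + L = 53.9 + j15.95 Ω = 56.21∠16.5° Ω.
Step 4 — Source phasor: V = 23.5∠160.4° V = -22.14 + j7.883 V.
Step 5 — Ohm's law: I = V / Z_total = (-22.14 + j7.883) / (53.9 + j15.95) = -0.3379 + j0.2462 A.
Step 6 — Convert to polar: |I| = 0.4181 A, ∠I = 143.9°.

I = 0.4181∠143.9° A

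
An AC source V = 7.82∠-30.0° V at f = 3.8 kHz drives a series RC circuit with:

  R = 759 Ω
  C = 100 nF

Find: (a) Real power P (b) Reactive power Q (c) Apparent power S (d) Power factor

Step 1 — Angular frequency: ω = 2π·f = 2π·3800 = 2.388e+04 rad/s.
Step 2 — Component impedances:
  R: Z = R = 759 Ω
  C: Z = 1/(jωC) = -j/(ω·C) = 0 - j418.8 Ω
Step 3 — Series combination: Z_total = R + C = 759 - j418.8 Ω = 866.9∠-28.9° Ω.
Step 4 — Source phasor: V = 7.82∠-30.0° V = 6.772 - j3.91 V.
Step 5 — Current: I = V / Z = 0.009019 - j0.0001746 A = 0.009021∠-1.1° A.
Step 6 — Complex power: S = V·I* = 0.06176 - j0.03408 VA.
Step 7 — Real power: P = Re(S) = 0.06176 W.
Step 8 — Reactive power: Q = Im(S) = -0.03408 VAR.
Step 9 — Apparent power: |S| = 0.07054 VA.
Step 10 — Power factor: PF = P/|S| = 0.8755 (leading).

(a) P = 0.06176 W  (b) Q = -0.03408 VAR  (c) S = 0.07054 VA  (d) PF = 0.8755 (leading)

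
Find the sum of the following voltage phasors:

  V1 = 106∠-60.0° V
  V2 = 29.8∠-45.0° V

Step 1 — Convert each phasor to rectangular form:
  V1 = 106·(cos(-60.0°) + j·sin(-60.0°)) = 53 - j91.8 V
  V2 = 29.8·(cos(-45.0°) + j·sin(-45.0°)) = 21.07 - j21.07 V
Step 2 — Sum components: V_total = 74.07 - j112.9 V.
Step 3 — Convert to polar: |V_total| = 135 V, ∠V_total = -56.7°.

V_total = 135∠-56.7° V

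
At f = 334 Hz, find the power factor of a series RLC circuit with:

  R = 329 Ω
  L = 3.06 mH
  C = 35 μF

Step 1 — Angular frequency: ω = 2π·f = 2π·334 = 2099 rad/s.
Step 2 — Component impedances:
  R: Z = R = 329 Ω
  L: Z = jωL = j·2099·0.00306 = 0 + j6.422 Ω
  C: Z = 1/(jωC) = -j/(ω·C) = 0 - j13.61 Ω
Step 3 — Series combination: Z_total = R + L + C = 329 - j7.193 Ω = 329.1∠-1.3° Ω.
Step 4 — Power factor: PF = cos(φ) = Re(Z)/|Z| = 329/329.08 = 0.9998.
Step 5 — Type: Im(Z) = -7.193 ⇒ leading (phase φ = -1.3°).

PF = 0.9998 (leading, φ = -1.3°)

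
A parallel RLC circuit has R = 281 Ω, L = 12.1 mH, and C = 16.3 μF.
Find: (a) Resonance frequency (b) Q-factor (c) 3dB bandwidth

Step 1 — Resonance: ω₀ = 1/√(LC) = 1/√(0.0121·1.63e-05) = 2252 rad/s.
Step 2 — f₀ = ω₀/(2π) = 358.4 Hz.
Step 3 — Parallel Q: Q = R/(ω₀L) = 281/(2252·0.0121) = 10.31.
Step 4 — Bandwidth: Δω = ω₀/Q = 218.3 rad/s; BW = Δω/(2π) = 34.75 Hz.

(a) f₀ = 358.4 Hz  (b) Q = 10.31  (c) BW = 34.75 Hz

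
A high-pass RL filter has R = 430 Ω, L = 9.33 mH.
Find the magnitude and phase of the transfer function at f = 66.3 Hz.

Step 1 — Angular frequency: ω = 2π·66.3 = 416.6 rad/s.
Step 2 — Transfer function: H(jω) = jωL/(R + jωL).
Step 3 — Numerator jωL = j·3.887; denominator R + jωL = 430 + j3.887.
Step 4 — H = 8.169e-05 + j0.009038.
Step 5 — Magnitude: |H| = 0.009038 (-40.9 dB); phase: φ = 89.5°.

|H| = 0.009038 (-40.9 dB), φ = 89.5°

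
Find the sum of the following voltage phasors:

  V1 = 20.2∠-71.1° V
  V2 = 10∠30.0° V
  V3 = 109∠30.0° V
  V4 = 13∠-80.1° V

Step 1 — Convert each phasor to rectangular form:
  V1 = 20.2·(cos(-71.1°) + j·sin(-71.1°)) = 6.543 - j19.11 V
  V2 = 10·(cos(30.0°) + j·sin(30.0°)) = 8.66 + j5 V
  V3 = 109·(cos(30.0°) + j·sin(30.0°)) = 94.4 + j54.5 V
  V4 = 13·(cos(-80.1°) + j·sin(-80.1°)) = 2.235 - j12.81 V
Step 2 — Sum components: V_total = 111.8 + j27.58 V.
Step 3 — Convert to polar: |V_total| = 115.2 V, ∠V_total = 13.9°.

V_total = 115.2∠13.9° V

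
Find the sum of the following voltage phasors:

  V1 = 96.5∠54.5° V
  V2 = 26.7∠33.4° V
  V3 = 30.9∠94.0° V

Step 1 — Convert each phasor to rectangular form:
  V1 = 96.5·(cos(54.5°) + j·sin(54.5°)) = 56.04 + j78.56 V
  V2 = 26.7·(cos(33.4°) + j·sin(33.4°)) = 22.29 + j14.7 V
  V3 = 30.9·(cos(94.0°) + j·sin(94.0°)) = -2.155 + j30.82 V
Step 2 — Sum components: V_total = 76.17 + j124.1 V.
Step 3 — Convert to polar: |V_total| = 145.6 V, ∠V_total = 58.5°.

V_total = 145.6∠58.5° V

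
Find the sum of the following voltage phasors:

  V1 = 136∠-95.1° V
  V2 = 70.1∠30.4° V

Step 1 — Convert each phasor to rectangular form:
  V1 = 136·(cos(-95.1°) + j·sin(-95.1°)) = -12.09 - j135.5 V
  V2 = 70.1·(cos(30.4°) + j·sin(30.4°)) = 60.46 + j35.47 V
Step 2 — Sum components: V_total = 48.37 - j99.99 V.
Step 3 — Convert to polar: |V_total| = 111.1 V, ∠V_total = -64.2°.

V_total = 111.1∠-64.2° V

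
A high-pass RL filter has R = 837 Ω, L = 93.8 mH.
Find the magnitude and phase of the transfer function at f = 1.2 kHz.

Step 1 — Angular frequency: ω = 2π·1200 = 7540 rad/s.
Step 2 — Transfer function: H(jω) = jωL/(R + jωL).
Step 3 — Numerator jωL = j·707.2; denominator R + jωL = 837 + j707.2.
Step 4 — H = 0.4166 + j0.493.
Step 5 — Magnitude: |H| = 0.6454 (-3.8 dB); phase: φ = 49.8°.

|H| = 0.6454 (-3.8 dB), φ = 49.8°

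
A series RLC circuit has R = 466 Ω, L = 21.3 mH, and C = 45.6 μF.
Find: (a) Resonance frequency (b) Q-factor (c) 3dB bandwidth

Step 1 — Resonance: ω₀ = 1/√(LC) = 1/√(0.0213·4.56e-05) = 1015 rad/s.
Step 2 — f₀ = ω₀/(2π) = 161.5 Hz.
Step 3 — Series Q: Q = ω₀L/R = 1015·0.0213/466 = 0.04638.
Step 4 — Bandwidth: Δω = ω₀/Q = 2.188e+04 rad/s; BW = Δω/(2π) = 3482 Hz.

(a) f₀ = 161.5 Hz  (b) Q = 0.04638  (c) BW = 3482 Hz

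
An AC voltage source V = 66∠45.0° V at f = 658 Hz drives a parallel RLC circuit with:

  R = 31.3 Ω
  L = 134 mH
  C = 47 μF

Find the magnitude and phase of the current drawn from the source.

Step 1 — Angular frequency: ω = 2π·f = 2π·658 = 4134 rad/s.
Step 2 — Component impedances:
  R: Z = R = 31.3 Ω
  L: Z = jωL = j·4134·0.134 = 0 + j554 Ω
  C: Z = 1/(jωC) = -j/(ω·C) = 0 - j5.146 Ω
Step 3 — Parallel combination: 1/Z_total = 1/R + 1/L + 1/C; Z_total = 0.839 - j5.055 Ω = 5.124∠-80.6° Ω.
Step 4 — Source phasor: V = 66∠45.0° V = 46.67 + j46.67 V.
Step 5 — Ohm's law: I = V / Z_total = (46.67 + j46.67) / (0.839 - j5.055) = -7.493 + j10.48 A.
Step 6 — Convert to polar: |I| = 12.88 A, ∠I = 125.6°.

I = 12.88∠125.6° A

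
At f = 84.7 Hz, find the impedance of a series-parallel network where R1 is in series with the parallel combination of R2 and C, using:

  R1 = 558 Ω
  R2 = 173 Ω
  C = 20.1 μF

Step 1 — Angular frequency: ω = 2π·f = 2π·84.7 = 532.2 rad/s.
Step 2 — Component impedances:
  R1: Z = R = 558 Ω
  R2: Z = R = 173 Ω
  C: Z = 1/(jωC) = -j/(ω·C) = 0 - j93.48 Ω
Step 3 — Parallel branch: R2 || C = 1/(1/R2 + 1/C) = 39.1 - j72.36 Ω.
Step 4 — Series with R1: Z_total = R1 + (R2 || C) = 597.1 - j72.36 Ω = 601.5∠-6.9° Ω.

Z = 597.1 - j72.36 Ω = 601.5∠-6.9° Ω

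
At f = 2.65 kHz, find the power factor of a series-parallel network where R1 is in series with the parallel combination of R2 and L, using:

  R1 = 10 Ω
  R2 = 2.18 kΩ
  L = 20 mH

Step 1 — Angular frequency: ω = 2π·f = 2π·2650 = 1.665e+04 rad/s.
Step 2 — Component impedances:
  R1: Z = R = 10 Ω
  R2: Z = R = 2180 Ω
  L: Z = jωL = j·1.665e+04·0.02 = 0 + j333 Ω
Step 3 — Parallel branch: R2 || L = 1/(1/R2 + 1/L) = 49.71 + j325.4 Ω.
Step 4 — Series with R1: Z_total = R1 + (R2 || L) = 59.71 + j325.4 Ω = 330.8∠79.6° Ω.
Step 5 — Power factor: PF = cos(φ) = Re(Z)/|Z| = 59.71/330.8 = 0.1805.
Step 6 — Type: Im(Z) = 325.4 ⇒ lagging (phase φ = 79.6°).

PF = 0.1805 (lagging, φ = 79.6°)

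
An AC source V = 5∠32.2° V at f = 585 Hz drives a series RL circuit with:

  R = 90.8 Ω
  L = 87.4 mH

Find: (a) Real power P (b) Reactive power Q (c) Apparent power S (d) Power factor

Step 1 — Angular frequency: ω = 2π·f = 2π·585 = 3676 rad/s.
Step 2 — Component impedances:
  R: Z = R = 90.8 Ω
  L: Z = jωL = j·3676·0.0874 = 0 + j321.3 Ω
Step 3 — Series combination: Z_total = R + L = 90.8 + j321.3 Ω = 333.8∠74.2° Ω.
Step 4 — Source phasor: V = 5∠32.2° V = 4.231 + j2.664 V.
Step 5 — Current: I = V / Z = 0.01113 - j0.01003 A = 0.01498∠-42.0° A.
Step 6 — Complex power: S = V·I* = 0.02037 + j0.07206 VA.
Step 7 — Real power: P = Re(S) = 0.02037 W.
Step 8 — Reactive power: Q = Im(S) = 0.07206 VAR.
Step 9 — Apparent power: |S| = 0.07489 VA.
Step 10 — Power factor: PF = P/|S| = 0.272 (lagging).

(a) P = 0.02037 W  (b) Q = 0.07206 VAR  (c) S = 0.07489 VA  (d) PF = 0.272 (lagging)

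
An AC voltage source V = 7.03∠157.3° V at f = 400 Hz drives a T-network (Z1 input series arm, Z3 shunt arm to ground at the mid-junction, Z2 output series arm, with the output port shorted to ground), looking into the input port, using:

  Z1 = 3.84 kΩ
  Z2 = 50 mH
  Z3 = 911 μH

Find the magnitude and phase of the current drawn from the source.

Step 1 — Angular frequency: ω = 2π·f = 2π·400 = 2513 rad/s.
Step 2 — Component impedances:
  Z1: Z = R = 3840 Ω
  Z2: Z = jωL = j·2513·0.05 = 0 + j125.7 Ω
  Z3: Z = jωL = j·2513·0.000911 = 0 + j2.29 Ω
Step 3 — With the output port shorted to ground, the output series arm Z2 runs from the junction to ground; the shunt arm Z3 also runs from the junction to ground. They appear in parallel: Z3 || Z2 = 0 + j2.249 Ω.
Step 4 — Series with input arm Z1: Z_in = Z1 + (Z3 || Z2) = 3840 + j2.249 Ω = 3840∠0.0° Ω.
Step 5 — Source phasor: V = 7.03∠157.3° V = -6.485 + j2.713 V.
Step 6 — Ohm's law: I = V / Z_total = (-6.485 + j2.713) / (3840 + j2.249) = -0.001689 + j0.0007075 A.
Step 7 — Convert to polar: |I| = 0.001831 A, ∠I = 157.3°.

I = 0.001831∠157.3° A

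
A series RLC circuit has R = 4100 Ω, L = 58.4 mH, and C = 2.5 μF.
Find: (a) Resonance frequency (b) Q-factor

Step 1 — Resonance condition Im(Z)=0 gives ω₀ = 1/√(LC).
Step 2 — ω₀ = 1/√(0.0584·2.5e-06) = 2617 rad/s.
Step 3 — f₀ = ω₀/(2π) = 416.5 Hz.
Step 4 — Series Q: Q = ω₀L/R = 2617·0.0584/4100 = 0.03728.

(a) f₀ = 416.5 Hz  (b) Q = 0.03728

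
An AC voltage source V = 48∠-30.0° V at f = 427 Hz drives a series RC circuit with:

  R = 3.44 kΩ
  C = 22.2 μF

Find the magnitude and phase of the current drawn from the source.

Step 1 — Angular frequency: ω = 2π·f = 2π·427 = 2683 rad/s.
Step 2 — Component impedances:
  R: Z = R = 3440 Ω
  C: Z = 1/(jωC) = -j/(ω·C) = 0 - j16.79 Ω
Step 3 — Series combination: Z_total = R + C = 3440 - j16.79 Ω = 3440∠-0.3° Ω.
Step 4 — Source phasor: V = 48∠-30.0° V = 41.57 - j24 V.
Step 5 — Ohm's law: I = V / Z_total = (41.57 - j24) / (3440 - j16.79) = 0.01212 - j0.006918 A.
Step 6 — Convert to polar: |I| = 0.01395 A, ∠I = -29.7°.

I = 0.01395∠-29.7° A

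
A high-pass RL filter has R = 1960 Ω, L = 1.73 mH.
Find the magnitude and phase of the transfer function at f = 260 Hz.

Step 1 — Angular frequency: ω = 2π·260 = 1634 rad/s.
Step 2 — Transfer function: H(jω) = jωL/(R + jωL).
Step 3 — Numerator jωL = j·2.826; denominator R + jωL = 1960 + j2.826.
Step 4 — H = 2.079e-06 + j0.001442.
Step 5 — Magnitude: |H| = 0.001442 (-56.8 dB); phase: φ = 89.9°.

|H| = 0.001442 (-56.8 dB), φ = 89.9°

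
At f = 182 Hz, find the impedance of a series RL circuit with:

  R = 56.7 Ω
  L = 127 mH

Step 1 — Angular frequency: ω = 2π·f = 2π·182 = 1144 rad/s.
Step 2 — Component impedances:
  R: Z = R = 56.7 Ω
  L: Z = jωL = j·1144·0.127 = 0 + j145.2 Ω
Step 3 — Series combination: Z_total = R + L = 56.7 + j145.2 Ω = 155.9∠68.7° Ω.

Z = 56.7 + j145.2 Ω = 155.9∠68.7° Ω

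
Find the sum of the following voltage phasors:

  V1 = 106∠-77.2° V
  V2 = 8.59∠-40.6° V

Step 1 — Convert each phasor to rectangular form:
  V1 = 106·(cos(-77.2°) + j·sin(-77.2°)) = 23.48 - j103.4 V
  V2 = 8.59·(cos(-40.6°) + j·sin(-40.6°)) = 6.522 - j5.59 V
Step 2 — Sum components: V_total = 30.01 - j109 V.
Step 3 — Convert to polar: |V_total| = 113 V, ∠V_total = -74.6°.

V_total = 113∠-74.6° V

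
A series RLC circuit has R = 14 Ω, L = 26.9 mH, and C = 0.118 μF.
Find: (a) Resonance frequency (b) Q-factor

Step 1 — Resonance condition Im(Z)=0 gives ω₀ = 1/√(LC).
Step 2 — ω₀ = 1/√(0.0269·1.18e-07) = 1.775e+04 rad/s.
Step 3 — f₀ = ω₀/(2π) = 2825 Hz.
Step 4 — Series Q: Q = ω₀L/R = 1.775e+04·0.0269/14 = 34.1.

(a) f₀ = 2825 Hz  (b) Q = 34.1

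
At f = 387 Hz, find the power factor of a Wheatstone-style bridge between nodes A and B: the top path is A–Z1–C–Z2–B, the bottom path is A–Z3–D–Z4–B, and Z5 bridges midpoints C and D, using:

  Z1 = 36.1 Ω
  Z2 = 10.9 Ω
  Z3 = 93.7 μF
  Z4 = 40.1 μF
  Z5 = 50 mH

Step 1 — Angular frequency: ω = 2π·f = 2π·387 = 2432 rad/s.
Step 2 — Component impedances:
  Z1: Z = R = 36.1 Ω
  Z2: Z = R = 10.9 Ω
  Z3: Z = 1/(jωC) = -j/(ω·C) = 0 - j4.389 Ω
  Z4: Z = 1/(jωC) = -j/(ω·C) = 0 - j10.26 Ω
  Z5: Z = jωL = j·2432·0.05 = 0 + j121.6 Ω
Step 3 — Bridge requires nodal analysis (the Z5 bridge couples midpoints C and D, so the two paths cannot be reduced to a simple series/parallel combination). Setting node B to ground and injecting 1 A at node A, the 3-node admittance system at A, C, D solves to V_A = Z_AB = 4.393 - j13.64 Ω = 14.33∠-72.1° Ω.
Step 4 — Power factor: PF = cos(φ) = Re(Z)/|Z| = 4.3931/14.326 = 0.3067.
Step 5 — Type: Im(Z) = -13.64 ⇒ leading (phase φ = -72.1°).

PF = 0.3067 (leading, φ = -72.1°)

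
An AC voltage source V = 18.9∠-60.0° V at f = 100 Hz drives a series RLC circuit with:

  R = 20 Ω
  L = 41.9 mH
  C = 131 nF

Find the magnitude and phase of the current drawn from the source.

Step 1 — Angular frequency: ω = 2π·f = 2π·100 = 628.3 rad/s.
Step 2 — Component impedances:
  R: Z = R = 20 Ω
  L: Z = jωL = j·628.3·0.0419 = 0 + j26.33 Ω
  C: Z = 1/(jωC) = -j/(ω·C) = 0 - j1.215e+04 Ω
Step 3 — Series combination: Z_total = R + L + C = 20 - j1.212e+04 Ω = 1.212e+04∠-89.9° Ω.
Step 4 — Source phasor: V = 18.9∠-60.0° V = 9.45 - j16.37 V.
Step 5 — Ohm's law: I = V / Z_total = (9.45 - j16.37) / (20 - j1.212e+04) = 0.001351 + j0.0007773 A.
Step 6 — Convert to polar: |I| = 0.001559 A, ∠I = 29.9°.

I = 0.001559∠29.9° A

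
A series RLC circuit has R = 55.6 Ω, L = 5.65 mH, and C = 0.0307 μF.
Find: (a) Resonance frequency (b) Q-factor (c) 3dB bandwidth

Step 1 — Resonance: ω₀ = 1/√(LC) = 1/√(0.00565·3.07e-08) = 7.593e+04 rad/s.
Step 2 — f₀ = ω₀/(2π) = 1.208e+04 Hz.
Step 3 — Series Q: Q = ω₀L/R = 7.593e+04·0.00565/55.6 = 7.716.
Step 4 — Bandwidth: Δω = ω₀/Q = 9841 rad/s; BW = Δω/(2π) = 1566 Hz.

(a) f₀ = 1.208e+04 Hz  (b) Q = 7.716  (c) BW = 1566 Hz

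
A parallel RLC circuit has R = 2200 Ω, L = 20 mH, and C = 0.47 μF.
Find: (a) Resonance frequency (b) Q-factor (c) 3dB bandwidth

Step 1 — Resonance: ω₀ = 1/√(LC) = 1/√(0.02·4.7e-07) = 1.031e+04 rad/s.
Step 2 — f₀ = ω₀/(2π) = 1642 Hz.
Step 3 — Parallel Q: Q = R/(ω₀L) = 2200/(1.031e+04·0.02) = 10.66.
Step 4 — Bandwidth: Δω = ω₀/Q = 967.1 rad/s; BW = Δω/(2π) = 153.9 Hz.

(a) f₀ = 1642 Hz  (b) Q = 10.66  (c) BW = 153.9 Hz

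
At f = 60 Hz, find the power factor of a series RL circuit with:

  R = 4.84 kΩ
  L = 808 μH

Step 1 — Angular frequency: ω = 2π·f = 2π·60 = 377 rad/s.
Step 2 — Component impedances:
  R: Z = R = 4840 Ω
  L: Z = jωL = j·377·0.000808 = 0 + j0.3046 Ω
Step 3 — Series combination: Z_total = R + L = 4840 + j0.3046 Ω = 4840∠0.0° Ω.
Step 4 — Power factor: PF = cos(φ) = Re(Z)/|Z| = 4840/4840 = 1.
Step 5 — Type: Im(Z) = 0.3046 ⇒ lagging (phase φ = 0.0°).

PF = 1 (lagging, φ = 0.0°)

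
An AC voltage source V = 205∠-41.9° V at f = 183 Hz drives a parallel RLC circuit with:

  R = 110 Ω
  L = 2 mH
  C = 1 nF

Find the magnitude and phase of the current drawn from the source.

Step 1 — Angular frequency: ω = 2π·f = 2π·183 = 1150 rad/s.
Step 2 — Component impedances:
  R: Z = R = 110 Ω
  L: Z = jωL = j·1150·0.002 = 0 + j2.3 Ω
  C: Z = 1/(jωC) = -j/(ω·C) = 0 - j8.697e+05 Ω
Step 3 — Parallel combination: 1/Z_total = 1/R + 1/L + 1/C; Z_total = 0.04806 + j2.299 Ω = 2.299∠88.8° Ω.
Step 4 — Source phasor: V = 205∠-41.9° V = 152.6 - j136.9 V.
Step 5 — Ohm's law: I = V / Z_total = (152.6 - j136.9) / (0.04806 + j2.299) = -58.15 - j67.6 A.
Step 6 — Convert to polar: |I| = 89.16 A, ∠I = -130.7°.

I = 89.16∠-130.7° A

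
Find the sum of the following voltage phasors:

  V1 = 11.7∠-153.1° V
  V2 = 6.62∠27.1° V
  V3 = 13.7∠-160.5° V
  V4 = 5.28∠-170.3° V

Step 1 — Convert each phasor to rectangular form:
  V1 = 11.7·(cos(-153.1°) + j·sin(-153.1°)) = -10.43 - j5.293 V
  V2 = 6.62·(cos(27.1°) + j·sin(27.1°)) = 5.893 + j3.016 V
  V3 = 13.7·(cos(-160.5°) + j·sin(-160.5°)) = -12.91 - j4.573 V
  V4 = 5.28·(cos(-170.3°) + j·sin(-170.3°)) = -5.205 - j0.8896 V
Step 2 — Sum components: V_total = -22.66 - j7.741 V.
Step 3 — Convert to polar: |V_total| = 23.95 V, ∠V_total = -161.1°.

V_total = 23.95∠-161.1° V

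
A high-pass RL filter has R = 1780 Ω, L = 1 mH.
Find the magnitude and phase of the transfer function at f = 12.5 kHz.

Step 1 — Angular frequency: ω = 2π·1.25e+04 = 7.854e+04 rad/s.
Step 2 — Transfer function: H(jω) = jωL/(R + jωL).
Step 3 — Numerator jωL = j·78.54; denominator R + jωL = 1780 + j78.54.
Step 4 — H = 0.001943 + j0.04404.
Step 5 — Magnitude: |H| = 0.04408 (-27.1 dB); phase: φ = 87.5°.

|H| = 0.04408 (-27.1 dB), φ = 87.5°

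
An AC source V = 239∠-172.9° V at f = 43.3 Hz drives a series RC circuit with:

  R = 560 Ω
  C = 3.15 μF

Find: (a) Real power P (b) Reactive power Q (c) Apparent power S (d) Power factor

Step 1 — Angular frequency: ω = 2π·f = 2π·43.3 = 272.1 rad/s.
Step 2 — Component impedances:
  R: Z = R = 560 Ω
  C: Z = 1/(jωC) = -j/(ω·C) = 0 - j1167 Ω
Step 3 — Series combination: Z_total = R + C = 560 - j1167 Ω = 1294∠-64.4° Ω.
Step 4 — Source phasor: V = 239∠-172.9° V = -237.2 - j29.54 V.
Step 5 — Current: I = V / Z = -0.05871 - j0.1751 A = 0.1847∠-108.5° A.
Step 6 — Complex power: S = V·I* = 19.1 - j39.79 VA.
Step 7 — Real power: P = Re(S) = 19.1 W.
Step 8 — Reactive power: Q = Im(S) = -39.79 VAR.
Step 9 — Apparent power: |S| = 44.13 VA.
Step 10 — Power factor: PF = P/|S| = 0.4327 (leading).

(a) P = 19.1 W  (b) Q = -39.79 VAR  (c) S = 44.13 VA  (d) PF = 0.4327 (leading)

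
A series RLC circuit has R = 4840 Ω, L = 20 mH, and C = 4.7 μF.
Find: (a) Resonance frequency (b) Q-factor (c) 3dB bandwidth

Step 1 — Resonance condition Im(Z)=0 gives ω₀ = 1/√(LC).
Step 2 — ω₀ = 1/√(0.02·4.7e-06) = 3262 rad/s.
Step 3 — f₀ = ω₀/(2π) = 519.1 Hz.
Step 4 — Series Q: Q = ω₀L/R = 3262·0.02/4840 = 0.01348.
Step 5 — 3dB bandwidth: Δω = ω₀/Q = 2.42e+05 rad/s; BW = Δω/(2π) = 3.852e+04 Hz.

(a) f₀ = 519.1 Hz  (b) Q = 0.01348  (c) BW = 3.852e+04 Hz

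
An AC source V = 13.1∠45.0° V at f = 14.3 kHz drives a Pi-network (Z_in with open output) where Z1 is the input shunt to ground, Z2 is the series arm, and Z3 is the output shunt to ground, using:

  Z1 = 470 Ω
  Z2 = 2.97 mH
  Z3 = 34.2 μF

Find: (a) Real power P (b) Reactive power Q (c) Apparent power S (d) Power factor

Step 1 — Angular frequency: ω = 2π·f = 2π·1.43e+04 = 8.985e+04 rad/s.
Step 2 — Component impedances:
  Z1: Z = R = 470 Ω
  Z2: Z = jωL = j·8.985e+04·0.00297 = 0 + j266.9 Ω
  Z3: Z = 1/(jωC) = -j/(ω·C) = 0 - j0.3254 Ω
Step 3 — With open output, the series arm Z2 and the output shunt Z3 appear in series to ground: Z2 + Z3 = 0 + j266.5 Ω.
Step 4 — Parallel with input shunt Z1: Z_in = Z1 || (Z2 + Z3) = 114.4 + j201.7 Ω = 231.8∠60.4° Ω.
Step 5 — Source phasor: V = 13.1∠45.0° V = 9.263 + j9.263 V.
Step 6 — Current: I = V / Z = 0.05446 - j0.01505 A = 0.0565∠-15.4° A.
Step 7 — Complex power: S = V·I* = 0.3651 + j0.6439 VA.
Step 8 — Real power: P = Re(S) = 0.3651 W.
Step 9 — Reactive power: Q = Im(S) = 0.6439 VAR.
Step 10 — Apparent power: |S| = 0.7402 VA.
Step 11 — Power factor: PF = P/|S| = 0.4933 (lagging).

(a) P = 0.3651 W  (b) Q = 0.6439 VAR  (c) S = 0.7402 VA  (d) PF = 0.4933 (lagging)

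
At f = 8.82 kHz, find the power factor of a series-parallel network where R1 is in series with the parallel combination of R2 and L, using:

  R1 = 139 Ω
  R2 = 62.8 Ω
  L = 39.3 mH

Step 1 — Angular frequency: ω = 2π·f = 2π·8820 = 5.542e+04 rad/s.
Step 2 — Component impedances:
  R1: Z = R = 139 Ω
  R2: Z = R = 62.8 Ω
  L: Z = jωL = j·5.542e+04·0.0393 = 0 + j2178 Ω
Step 3 — Parallel branch: R2 || L = 1/(1/R2 + 1/L) = 62.75 + j1.809 Ω.
Step 4 — Series with R1: Z_total = R1 + (R2 || L) = 201.7 + j1.809 Ω = 201.8∠0.5° Ω.
Step 5 — Power factor: PF = cos(φ) = Re(Z)/|Z| = 201.75/201.76 = 1.
Step 6 — Type: Im(Z) = 1.809 ⇒ lagging (phase φ = 0.5°).

PF = 1 (lagging, φ = 0.5°)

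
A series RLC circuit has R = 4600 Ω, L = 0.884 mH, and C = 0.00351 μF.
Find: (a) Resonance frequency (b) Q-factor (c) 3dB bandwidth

Step 1 — Resonance condition Im(Z)=0 gives ω₀ = 1/√(LC).
Step 2 — ω₀ = 1/√(0.000884·3.51e-09) = 5.677e+05 rad/s.
Step 3 — f₀ = ω₀/(2π) = 9.035e+04 Hz.
Step 4 — Series Q: Q = ω₀L/R = 5.677e+05·0.000884/4600 = 0.1091.
Step 5 — 3dB bandwidth: Δω = ω₀/Q = 5.204e+06 rad/s; BW = Δω/(2π) = 8.282e+05 Hz.

(a) f₀ = 9.035e+04 Hz  (b) Q = 0.1091  (c) BW = 8.282e+05 Hz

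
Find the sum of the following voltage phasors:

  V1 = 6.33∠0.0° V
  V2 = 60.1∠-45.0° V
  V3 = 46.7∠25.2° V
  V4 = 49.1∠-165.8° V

Step 1 — Convert each phasor to rectangular form:
  V1 = 6.33·(cos(0.0°) + j·sin(0.0°)) = 6.33 V
  V2 = 60.1·(cos(-45.0°) + j·sin(-45.0°)) = 42.5 - j42.5 V
  V3 = 46.7·(cos(25.2°) + j·sin(25.2°)) = 42.26 + j19.88 V
  V4 = 49.1·(cos(-165.8°) + j·sin(-165.8°)) = -47.6 - j12.04 V
Step 2 — Sum components: V_total = 43.48 - j34.66 V.
Step 3 — Convert to polar: |V_total| = 55.6 V, ∠V_total = -38.6°.

V_total = 55.6∠-38.6° V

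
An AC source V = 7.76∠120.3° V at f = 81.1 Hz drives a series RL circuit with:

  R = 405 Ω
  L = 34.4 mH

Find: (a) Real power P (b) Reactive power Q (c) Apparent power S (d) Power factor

Step 1 — Angular frequency: ω = 2π·f = 2π·81.1 = 509.6 rad/s.
Step 2 — Component impedances:
  R: Z = R = 405 Ω
  L: Z = jωL = j·509.6·0.0344 = 0 + j17.53 Ω
Step 3 — Series combination: Z_total = R + L = 405 + j17.53 Ω = 405.4∠2.5° Ω.
Step 4 — Source phasor: V = 7.76∠120.3° V = -3.915 + j6.7 V.
Step 5 — Current: I = V / Z = -0.008934 + j0.01693 A = 0.01914∠117.8° A.
Step 6 — Complex power: S = V·I* = 0.1484 + j0.006423 VA.
Step 7 — Real power: P = Re(S) = 0.1484 W.
Step 8 — Reactive power: Q = Im(S) = 0.006423 VAR.
Step 9 — Apparent power: |S| = 0.1485 VA.
Step 10 — Power factor: PF = P/|S| = 0.9991 (lagging).

(a) P = 0.1484 W  (b) Q = 0.006423 VAR  (c) S = 0.1485 VA  (d) PF = 0.9991 (lagging)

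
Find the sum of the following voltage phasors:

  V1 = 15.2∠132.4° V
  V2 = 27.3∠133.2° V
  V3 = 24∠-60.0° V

Step 1 — Convert each phasor to rectangular form:
  V1 = 15.2·(cos(132.4°) + j·sin(132.4°)) = -10.25 + j11.22 V
  V2 = 27.3·(cos(133.2°) + j·sin(133.2°)) = -18.69 + j19.9 V
  V3 = 24·(cos(-60.0°) + j·sin(-60.0°)) = 12 - j20.78 V
Step 2 — Sum components: V_total = -16.94 + j10.34 V.
Step 3 — Convert to polar: |V_total| = 19.84 V, ∠V_total = 148.6°.

V_total = 19.84∠148.6° V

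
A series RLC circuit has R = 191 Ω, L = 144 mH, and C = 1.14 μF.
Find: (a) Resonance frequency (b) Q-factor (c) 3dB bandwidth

Step 1 — Resonance: ω₀ = 1/√(LC) = 1/√(0.144·1.14e-06) = 2468 rad/s.
Step 2 — f₀ = ω₀/(2π) = 392.8 Hz.
Step 3 — Series Q: Q = ω₀L/R = 2468·0.144/191 = 1.861.
Step 4 — Bandwidth: Δω = ω₀/Q = 1326 rad/s; BW = Δω/(2π) = 211.1 Hz.

(a) f₀ = 392.8 Hz  (b) Q = 1.861  (c) BW = 211.1 Hz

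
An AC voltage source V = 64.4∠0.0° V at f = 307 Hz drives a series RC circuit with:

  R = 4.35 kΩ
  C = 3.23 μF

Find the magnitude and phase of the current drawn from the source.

Step 1 — Angular frequency: ω = 2π·f = 2π·307 = 1929 rad/s.
Step 2 — Component impedances:
  R: Z = R = 4350 Ω
  C: Z = 1/(jωC) = -j/(ω·C) = 0 - j160.5 Ω
Step 3 — Series combination: Z_total = R + C = 4350 - j160.5 Ω = 4353∠-2.1° Ω.
Step 4 — Source phasor: V = 64.4∠0.0° V = 64.4 V.
Step 5 — Ohm's law: I = V / Z_total = (64.4) / (4350 - j160.5) = 0.01478 + j0.0005455 A.
Step 6 — Convert to polar: |I| = 0.01479 A, ∠I = 2.1°.

I = 0.01479∠2.1° A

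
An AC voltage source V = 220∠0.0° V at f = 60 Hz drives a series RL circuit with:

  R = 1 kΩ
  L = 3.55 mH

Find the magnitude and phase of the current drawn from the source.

Step 1 — Angular frequency: ω = 2π·f = 2π·60 = 377 rad/s.
Step 2 — Component impedances:
  R: Z = R = 1000 Ω
  L: Z = jωL = j·377·0.00355 = 0 + j1.338 Ω
Step 3 — Series combination: Z_total = R + L = 1000 + j1.338 Ω = 1000∠0.1° Ω.
Step 4 — Source phasor: V = 220∠0.0° V = 220 V.
Step 5 — Ohm's law: I = V / Z_total = (220) / (1000 + j1.338) = 0.22 - j0.0002944 A.
Step 6 — Convert to polar: |I| = 0.22 A, ∠I = -0.1°.

I = 0.22∠-0.1° A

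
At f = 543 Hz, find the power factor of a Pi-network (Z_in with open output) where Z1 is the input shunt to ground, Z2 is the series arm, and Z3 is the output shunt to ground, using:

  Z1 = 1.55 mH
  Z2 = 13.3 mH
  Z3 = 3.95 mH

Step 1 — Angular frequency: ω = 2π·f = 2π·543 = 3412 rad/s.
Step 2 — Component impedances:
  Z1: Z = jωL = j·3412·0.00155 = 0 + j5.288 Ω
  Z2: Z = jωL = j·3412·0.0133 = 0 + j45.38 Ω
  Z3: Z = jωL = j·3412·0.00395 = 0 + j13.48 Ω
Step 3 — With open output, the series arm Z2 and the output shunt Z3 appear in series to ground: Z2 + Z3 = 0 + j58.85 Ω.
Step 4 — Parallel with input shunt Z1: Z_in = Z1 || (Z2 + Z3) = 0 + j4.852 Ω = 4.852∠90.0° Ω.
Step 5 — Power factor: PF = cos(φ) = Re(Z)/|Z| = -0/4.852 = -0.
Step 6 — Type: Im(Z) = 4.852 ⇒ lagging (phase φ = 90.0°).

PF = -0 (lagging, φ = 90.0°)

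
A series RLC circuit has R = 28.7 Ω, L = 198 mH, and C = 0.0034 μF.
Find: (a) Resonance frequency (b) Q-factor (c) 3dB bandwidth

Step 1 — Resonance: ω₀ = 1/√(LC) = 1/√(0.198·3.4e-09) = 3.854e+04 rad/s.
Step 2 — f₀ = ω₀/(2π) = 6134 Hz.
Step 3 — Series Q: Q = ω₀L/R = 3.854e+04·0.198/28.7 = 265.9.
Step 4 — Bandwidth: Δω = ω₀/Q = 144.9 rad/s; BW = Δω/(2π) = 23.07 Hz.

(a) f₀ = 6134 Hz  (b) Q = 265.9  (c) BW = 23.07 Hz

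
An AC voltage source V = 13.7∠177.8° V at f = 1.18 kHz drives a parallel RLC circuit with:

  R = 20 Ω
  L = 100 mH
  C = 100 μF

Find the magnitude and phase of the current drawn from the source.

Step 1 — Angular frequency: ω = 2π·f = 2π·1180 = 7414 rad/s.
Step 2 — Component impedances:
  R: Z = R = 20 Ω
  L: Z = jωL = j·7414·0.1 = 0 + j741.4 Ω
  C: Z = 1/(jωC) = -j/(ω·C) = 0 - j1.349 Ω
Step 3 — Parallel combination: 1/Z_total = 1/R + 1/L + 1/C; Z_total = 0.09088 - j1.345 Ω = 1.348∠-86.1° Ω.
Step 4 — Source phasor: V = 13.7∠177.8° V = -13.69 + j0.5259 V.
Step 5 — Ohm's law: I = V / Z_total = (-13.69 + j0.5259) / (0.09088 - j1.345) = -1.074 - j10.11 A.
Step 6 — Convert to polar: |I| = 10.16 A, ∠I = -96.1°.

I = 10.16∠-96.1° A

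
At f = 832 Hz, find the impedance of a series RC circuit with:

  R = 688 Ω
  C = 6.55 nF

Step 1 — Angular frequency: ω = 2π·f = 2π·832 = 5228 rad/s.
Step 2 — Component impedances:
  R: Z = R = 688 Ω
  C: Z = 1/(jωC) = -j/(ω·C) = 0 - j2.92e+04 Ω
Step 3 — Series combination: Z_total = R + C = 688 - j2.92e+04 Ω = 2.921e+04∠-88.7° Ω.

Z = 688 - j2.92e+04 Ω = 2.921e+04∠-88.7° Ω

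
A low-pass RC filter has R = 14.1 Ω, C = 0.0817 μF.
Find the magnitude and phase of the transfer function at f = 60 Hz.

Step 1 — Angular frequency: ω = 2π·60 = 377 rad/s.
Step 2 — Transfer function: H(jω) = 1/(1 + jωRC).
Step 3 — Denominator: 1 + jωRC = 1 + j·377·14.1·8.17e-08 = 1 + j0.0004343.
Step 4 — H = 1 - j0.0004343.
Step 5 — Magnitude: |H| = 1 (-0.0 dB); phase: φ = -0.0°.

|H| = 1 (-0.0 dB), φ = -0.0°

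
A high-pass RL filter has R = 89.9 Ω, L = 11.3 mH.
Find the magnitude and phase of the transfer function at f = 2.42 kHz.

Step 1 — Angular frequency: ω = 2π·2420 = 1.521e+04 rad/s.
Step 2 — Transfer function: H(jω) = jωL/(R + jωL).
Step 3 — Numerator jωL = j·171.8; denominator R + jωL = 89.9 + j171.8.
Step 4 — H = 0.7851 + j0.4108.
Step 5 — Magnitude: |H| = 0.886 (-1.1 dB); phase: φ = 27.6°.

|H| = 0.886 (-1.1 dB), φ = 27.6°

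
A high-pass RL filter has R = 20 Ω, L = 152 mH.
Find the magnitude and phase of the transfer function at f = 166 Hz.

Step 1 — Angular frequency: ω = 2π·166 = 1043 rad/s.
Step 2 — Transfer function: H(jω) = jωL/(R + jωL).
Step 3 — Numerator jωL = j·158.5; denominator R + jωL = 20 + j158.5.
Step 4 — H = 0.9843 + j0.1242.
Step 5 — Magnitude: |H| = 0.9921 (-0.1 dB); phase: φ = 7.2°.

|H| = 0.9921 (-0.1 dB), φ = 7.2°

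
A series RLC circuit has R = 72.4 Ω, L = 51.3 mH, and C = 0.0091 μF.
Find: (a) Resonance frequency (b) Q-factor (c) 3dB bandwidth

Step 1 — Resonance condition Im(Z)=0 gives ω₀ = 1/√(LC).
Step 2 — ω₀ = 1/√(0.0513·9.1e-09) = 4.628e+04 rad/s.
Step 3 — f₀ = ω₀/(2π) = 7366 Hz.
Step 4 — Series Q: Q = ω₀L/R = 4.628e+04·0.0513/72.4 = 32.79.
Step 5 — 3dB bandwidth: Δω = ω₀/Q = 1411 rad/s; BW = Δω/(2π) = 224.6 Hz.

(a) f₀ = 7366 Hz  (b) Q = 32.79  (c) BW = 224.6 Hz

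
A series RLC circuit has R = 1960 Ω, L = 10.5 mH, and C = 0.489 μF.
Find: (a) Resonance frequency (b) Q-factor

Step 1 — Resonance condition Im(Z)=0 gives ω₀ = 1/√(LC).
Step 2 — ω₀ = 1/√(0.0105·4.89e-07) = 1.396e+04 rad/s.
Step 3 — f₀ = ω₀/(2π) = 2221 Hz.
Step 4 — Series Q: Q = ω₀L/R = 1.396e+04·0.0105/1960 = 0.07476.

(a) f₀ = 2221 Hz  (b) Q = 0.07476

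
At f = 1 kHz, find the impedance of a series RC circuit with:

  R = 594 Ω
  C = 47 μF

Step 1 — Angular frequency: ω = 2π·f = 2π·1000 = 6283 rad/s.
Step 2 — Component impedances:
  R: Z = R = 594 Ω
  C: Z = 1/(jωC) = -j/(ω·C) = 0 - j3.386 Ω
Step 3 — Series combination: Z_total = R + C = 594 - j3.386 Ω = 594∠-0.3° Ω.

Z = 594 - j3.386 Ω = 594∠-0.3° Ω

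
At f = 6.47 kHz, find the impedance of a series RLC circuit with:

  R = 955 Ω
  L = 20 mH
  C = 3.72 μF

Step 1 — Angular frequency: ω = 2π·f = 2π·6470 = 4.065e+04 rad/s.
Step 2 — Component impedances:
  R: Z = R = 955 Ω
  L: Z = jωL = j·4.065e+04·0.02 = 0 + j813 Ω
  C: Z = 1/(jωC) = -j/(ω·C) = 0 - j6.613 Ω
Step 3 — Series combination: Z_total = R + L + C = 955 + j806.4 Ω = 1250∠40.2° Ω.

Z = 955 + j806.4 Ω = 1250∠40.2° Ω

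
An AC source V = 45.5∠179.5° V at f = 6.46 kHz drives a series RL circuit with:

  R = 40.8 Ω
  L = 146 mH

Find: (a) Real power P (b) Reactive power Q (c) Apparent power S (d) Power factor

Step 1 — Angular frequency: ω = 2π·f = 2π·6460 = 4.059e+04 rad/s.
Step 2 — Component impedances:
  R: Z = R = 40.8 Ω
  L: Z = jωL = j·4.059e+04·0.146 = 0 + j5926 Ω
Step 3 — Series combination: Z_total = R + L = 40.8 + j5926 Ω = 5926∠89.6° Ω.
Step 4 — Source phasor: V = 45.5∠179.5° V = -45.5 + j0.3971 V.
Step 5 — Current: I = V / Z = 1.414e-05 + j0.007678 A = 0.007678∠89.9° A.
Step 6 — Complex power: S = V·I* = 0.002405 + j0.3493 VA.
Step 7 — Real power: P = Re(S) = 0.002405 W.
Step 8 — Reactive power: Q = Im(S) = 0.3493 VAR.
Step 9 — Apparent power: |S| = 0.3493 VA.
Step 10 — Power factor: PF = P/|S| = 0.006885 (lagging).

(a) P = 0.002405 W  (b) Q = 0.3493 VAR  (c) S = 0.3493 VA  (d) PF = 0.006885 (lagging)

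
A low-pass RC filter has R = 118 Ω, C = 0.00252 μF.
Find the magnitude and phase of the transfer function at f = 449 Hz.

Step 1 — Angular frequency: ω = 2π·449 = 2821 rad/s.
Step 2 — Transfer function: H(jω) = 1/(1 + jωRC).
Step 3 — Denominator: 1 + jωRC = 1 + j·2821·118·2.52e-09 = 1 + j0.0008389.
Step 4 — H = 1 - j0.0008389.
Step 5 — Magnitude: |H| = 1 (-0.0 dB); phase: φ = -0.0°.

|H| = 1 (-0.0 dB), φ = -0.0°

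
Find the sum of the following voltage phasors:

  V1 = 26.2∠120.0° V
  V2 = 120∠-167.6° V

Step 1 — Convert each phasor to rectangular form:
  V1 = 26.2·(cos(120.0°) + j·sin(120.0°)) = -13.1 + j22.69 V
  V2 = 120·(cos(-167.6°) + j·sin(-167.6°)) = -117.2 - j25.77 V
Step 2 — Sum components: V_total = -130.3 - j3.078 V.
Step 3 — Convert to polar: |V_total| = 130.3 V, ∠V_total = -178.6°.

V_total = 130.3∠-178.6° V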